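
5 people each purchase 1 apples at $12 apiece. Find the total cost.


Cost per person:
1 x $12 = $12
Group total:
5 x $12 = $60

$60


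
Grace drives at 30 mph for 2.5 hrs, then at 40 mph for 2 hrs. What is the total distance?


Leg 1 distance:
30 x 2.5 = 75 miles
Leg 2 distance:
40 x 2 = 80 miles
Total distance:
75 + 80 = 155 miles

155 miles


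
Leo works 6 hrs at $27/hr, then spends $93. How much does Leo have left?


Calculate earnings:
6 x $27 = $162
Subtract spending:
$162 - $93 = $69

$69


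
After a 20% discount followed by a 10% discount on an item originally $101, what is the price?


First discount:
20% of $101 = $20.20
Price after first discount:
$101 - $20.20 = $80.80
Second discount:
10% of $80.80 = $8.08
Final price:
$80.80 - $8.08 = $72.72

$72.72


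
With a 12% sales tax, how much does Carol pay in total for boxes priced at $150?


Calculate the tax:
12% of $150 = $18
Add tax to price:
$150 + $18 = $168

$168


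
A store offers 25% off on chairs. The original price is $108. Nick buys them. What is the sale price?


Calculate the discount amount:
25% of $108 = $27
Subtract from original:
$108 - $27 = $81

$81


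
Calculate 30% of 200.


Convert percentage to decimal:
30% = 0.3
Multiply:
200 x 0.3 = 60

60


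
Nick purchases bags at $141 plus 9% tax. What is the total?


Calculate the tax:
9% of $141 = $12.69
Add tax to price:
$141 + $12.69 = $153.69

$153.69


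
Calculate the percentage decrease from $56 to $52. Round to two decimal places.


Find the absolute change:
|52 - 56| = 4
Divide by original and multiply by 100:
4 / 56 x 100 = 7.1428...% ≈ 7.14%

7.14%


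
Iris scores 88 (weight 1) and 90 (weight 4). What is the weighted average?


Weighted sum:
1 x 88 + 4 x 90 = 448
Total weight:
1 + 4 = 5
Weighted average:
448 / 5 = 89.6

89.6


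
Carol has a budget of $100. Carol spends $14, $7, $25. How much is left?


Add up expenses:
$14 + $7 + $25 = $46
Subtract from budget:
$100 - $46 = $54

$54


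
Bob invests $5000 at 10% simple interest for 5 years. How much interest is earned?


Use the formula I = P x R x T / 100
P x R x T = 5000 x 10 x 5 = 250000
I = 250000 / 100 = $2500

$2500


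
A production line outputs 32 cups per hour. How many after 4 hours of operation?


Production rate: 32 cups per hour
Time: 4 hours
Total: 32 x 4 = 128 cups

128 cups


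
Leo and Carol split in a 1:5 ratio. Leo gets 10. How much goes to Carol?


Find the multiplier:
10 / 1 = 10
Apply to Carol's share:
5 x 10 = 50

50


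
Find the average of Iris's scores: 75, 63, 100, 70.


Add the scores:
75 + 63 + 100 + 70 = 308
Divide by the number of tests:
308 / 4 = 77

77


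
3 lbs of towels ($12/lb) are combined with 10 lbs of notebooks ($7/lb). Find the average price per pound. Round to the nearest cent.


Cost of towels:
3 x $12 = $36
Cost of notebooks:
10 x $7 = $70
Total cost: $36 + $70 = $106
Total weight: 13 lbs
Average: $106 / 13 = $8.1538... ≈ $8.15/lb

$8.15/lb


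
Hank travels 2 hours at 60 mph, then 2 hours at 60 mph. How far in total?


Leg 1 distance:
60 x 2 = 120 miles
Leg 2 distance:
60 x 2 = 120 miles
Total distance:
120 + 120 = 240 miles

240 miles


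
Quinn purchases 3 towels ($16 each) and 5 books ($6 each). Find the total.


Cost of towels:
3 x $16 = $48
Cost of books:
5 x $6 = $30
Add both:
$48 + $30 = $78

$78


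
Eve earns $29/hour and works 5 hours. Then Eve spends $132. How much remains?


Calculate earnings:
5 x $29 = $145
Subtract spending:
$145 - $132 = $13

$13


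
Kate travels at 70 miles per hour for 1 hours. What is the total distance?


Use the formula: distance = speed x time
Speed = 70 mph, Time = 1 hours
70 x 1 = 70 miles

70 miles


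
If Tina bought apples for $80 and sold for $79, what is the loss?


Selling price = $79
Cost price = $80
Loss = cost price - selling price:
Loss = $80 - $79 = $1

$1


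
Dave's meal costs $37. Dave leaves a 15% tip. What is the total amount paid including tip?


Calculate the tip:
15% of $37 = $5.55
Add tip to meal cost:
$37 + $5.55 = $42.55

$42.55


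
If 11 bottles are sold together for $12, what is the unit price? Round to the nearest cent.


Total cost: $12
Number of items: 11
Unit price: $12 / 11 = $1.0909... ≈ $1.09

$1.09


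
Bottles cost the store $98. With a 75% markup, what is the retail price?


Calculate the markup amount:
75% of $98 = $73.50
Add to cost:
$98 + $73.50 = $171.50

$171.50


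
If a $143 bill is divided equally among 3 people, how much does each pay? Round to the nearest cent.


Total bill: $143
Number of people: 3
Each pays: $143 / 3 = $47.6666... ≈ $47.67

$47.67


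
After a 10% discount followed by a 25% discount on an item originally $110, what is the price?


First discount:
10% of $110 = $11
Price after first discount:
$110 - $11 = $99
Second discount:
25% of $99 = $24.75
Final price:
$99 - $24.75 = $74.25

$74.25


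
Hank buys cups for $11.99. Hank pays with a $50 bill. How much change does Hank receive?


Start with the amount paid:
$50
Subtract the price:
$50 - $11.99 = $38.01

$38.01


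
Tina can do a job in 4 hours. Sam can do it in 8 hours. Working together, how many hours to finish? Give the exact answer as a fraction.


Tina's rate: 1/4 of the job per hour
Sam's rate: 1/8 of the job per hour
Combined rate: 1/4 + 1/8 = 3/8 per hour
Time = 1 / (3/8) = 8/3 hours (≈ 2.67 hours)

8/3 hours


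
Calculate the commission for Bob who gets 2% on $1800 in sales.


Convert rate to decimal:
2% = 0.02
Multiply by sales:
$1800 x 0.02 = $36

$36


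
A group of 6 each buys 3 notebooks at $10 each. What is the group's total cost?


Cost per person:
3 x $10 = $30
Group total:
6 x $30 = $180

$180


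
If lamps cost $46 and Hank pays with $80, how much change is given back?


Start with the amount paid:
$80
Subtract the price:
$80 - $46 = $34

$34


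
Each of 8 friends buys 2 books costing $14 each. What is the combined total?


Cost per person:
2 x $14 = $28
Group total:
8 x $28 = $224

$224


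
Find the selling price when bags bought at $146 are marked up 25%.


Calculate the markup amount:
25% of $146 = $36.50
Add to cost:
$146 + $36.50 = $182.50

$182.50


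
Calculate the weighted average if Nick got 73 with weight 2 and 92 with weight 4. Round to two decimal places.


Weighted sum:
2 x 73 + 4 x 92 = 514
Total weight:
2 + 4 = 6
Weighted average:
514 / 6 = 85.6666... ≈ 85.67

85.67


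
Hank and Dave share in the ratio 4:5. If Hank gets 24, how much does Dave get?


Find the multiplier:
24 / 4 = 6
Apply to Dave's share:
5 x 6 = 30

30


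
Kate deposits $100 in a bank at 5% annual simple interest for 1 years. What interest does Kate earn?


Use the formula I = P x R x T / 100
P x R x T = 100 x 5 x 1 = 500
I = 500 / 100 = $5

$5


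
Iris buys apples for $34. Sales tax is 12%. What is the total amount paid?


Calculate the tax:
12% of $34 = $4.08
Add tax to price:
$34 + $4.08 = $38.08

$38.08


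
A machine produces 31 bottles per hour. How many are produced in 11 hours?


Production rate: 31 bottles per hour
Time: 11 hours
Total: 31 x 11 = 341 bottles

341 bottles


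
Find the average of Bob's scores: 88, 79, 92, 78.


Add the scores:
88 + 79 + 92 + 78 = 337
Divide by the number of tests:
337 / 4 = 84.25

84.25


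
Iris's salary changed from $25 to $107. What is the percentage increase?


Find the absolute change:
|107 - 25| = 82
Divide by original and multiply by 100:
82 / 25 x 100 = 328%

328%


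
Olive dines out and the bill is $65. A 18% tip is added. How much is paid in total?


Calculate the tip:
18% of $65 = $11.70
Add tip to meal cost:
$65 + $11.70 = $76.70

$76.70


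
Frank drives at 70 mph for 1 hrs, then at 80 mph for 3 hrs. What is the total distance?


Leg 1 distance:
70 x 1 = 70 miles
Leg 2 distance:
80 x 3 = 240 miles
Total distance:
70 + 240 = 310 miles

310 miles


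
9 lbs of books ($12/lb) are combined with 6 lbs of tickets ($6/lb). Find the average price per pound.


Cost of books:
9 x $12 = $108
Cost of tickets:
6 x $6 = $36
Total cost: $108 + $36 = $144
Total weight: 15 lbs
Average: $144 / 15 = $9.60/lb

$9.60/lb


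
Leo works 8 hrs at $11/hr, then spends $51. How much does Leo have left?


Calculate earnings:
8 x $11 = $88
Subtract spending:
$88 - $51 = $37

$37


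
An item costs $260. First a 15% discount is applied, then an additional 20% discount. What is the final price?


First discount:
15% of $260 = $39
Price after first discount:
$260 - $39 = $221
Second discount:
20% of $221 = $44.20
Final price:
$221 - $44.20 = $176.80

$176.80


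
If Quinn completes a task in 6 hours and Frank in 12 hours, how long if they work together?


Quinn's rate: 1/6 of the job per hour
Frank's rate: 1/12 of the job per hour
Combined rate: 1/6 + 1/12 = 1/4 per hour
Time = 1 / (1/4) = 4 hours

4 hours


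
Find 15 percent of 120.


Convert percentage to decimal:
15% = 0.15
Multiply:
120 x 0.15 = 18

18


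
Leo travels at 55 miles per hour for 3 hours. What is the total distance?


Use the formula: distance = speed x time
Speed = 55 mph, Time = 3 hours
55 x 3 = 165 miles

165 miles


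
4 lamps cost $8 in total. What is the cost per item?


Total cost: $8
Number of items: 4
Unit price: $8 / 4 = $2

$2


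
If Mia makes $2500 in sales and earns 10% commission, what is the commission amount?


Convert rate to decimal:
10% = 0.1
Multiply by sales:
$2500 x 0.1 = $250

$250


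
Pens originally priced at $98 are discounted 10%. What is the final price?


Calculate the discount amount:
10% of $98 = $9.80
Subtract from original:
$98 - $9.80 = $88.20

$88.20


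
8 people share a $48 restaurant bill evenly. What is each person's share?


Total bill: $48
Number of people: 8
Each pays: $48 / 8 = $6

$6


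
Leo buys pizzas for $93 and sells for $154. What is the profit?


Selling price = $154
Cost price = $93
Profit = selling price - cost price:
Profit = $154 - $93 = $61

$61


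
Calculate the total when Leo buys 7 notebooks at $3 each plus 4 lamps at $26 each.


Cost of notebooks:
7 x $3 = $21
Cost of lamps:
4 x $26 = $104
Add both:
$21 + $104 = $125

$125


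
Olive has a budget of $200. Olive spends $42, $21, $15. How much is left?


Add up expenses:
$42 + $21 + $15 = $78
Subtract from budget:
$200 - $78 = $122

$122


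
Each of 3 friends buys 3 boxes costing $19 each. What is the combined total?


Cost per person:
3 x $19 = $57
Group total:
3 x $57 = $171

$171


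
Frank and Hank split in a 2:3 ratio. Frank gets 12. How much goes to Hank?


Find the multiplier:
12 / 2 = 6
Apply to Hank's share:
3 x 6 = 18

18


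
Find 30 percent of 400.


Convert percentage to decimal:
30% = 0.3
Multiply:
400 x 0.3 = 120

120


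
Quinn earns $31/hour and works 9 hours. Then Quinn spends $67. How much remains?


Calculate earnings:
9 x $31 = $279
Subtract spending:
$279 - $67 = $212

$212


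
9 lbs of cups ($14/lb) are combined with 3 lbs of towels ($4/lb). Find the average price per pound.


Cost of cups:
9 x $14 = $126
Cost of towels:
3 x $4 = $12
Total cost: $126 + $12 = $138
Total weight: 12 lbs
Average: $138 / 12 = $11.50/lb

$11.50/lb


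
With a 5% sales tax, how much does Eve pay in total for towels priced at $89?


Calculate the tax:
5% of $89 = $4.45
Add tax to price:
$89 + $4.45 = $93.45

$93.45


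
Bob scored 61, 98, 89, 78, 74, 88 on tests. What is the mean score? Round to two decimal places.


Add the scores:
61 + 98 + 89 + 78 + 74 + 88 = 488
Divide by the number of tests:
488 / 6 = 81.3333... ≈ 81.33

81.33


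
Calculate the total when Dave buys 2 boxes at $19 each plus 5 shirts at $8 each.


Cost of boxes:
2 x $19 = $38
Cost of shirts:
5 x $8 = $40
Add both:
$38 + $40 = $78

$78


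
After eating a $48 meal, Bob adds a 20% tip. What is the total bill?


Calculate the tip:
20% of $48 = $9.60
Add tip to meal cost:
$48 + $9.60 = $57.60

$57.60


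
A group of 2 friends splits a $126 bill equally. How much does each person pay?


Total bill: $126
Number of people: 2
Each pays: $126 / 2 = $63

$63


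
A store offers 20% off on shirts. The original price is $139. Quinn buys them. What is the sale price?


Calculate the discount amount:
20% of $139 = $27.80
Subtract from original:
$139 - $27.80 = $111.20

$111.20


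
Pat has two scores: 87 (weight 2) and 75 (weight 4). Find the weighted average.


Weighted sum:
2 x 87 + 4 x 75 = 474
Total weight:
2 + 4 = 6
Weighted average:
474 / 6 = 79

79


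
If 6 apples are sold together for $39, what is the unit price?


Total cost: $39
Number of items: 6
Unit price: $39 / 6 = $6.50

$6.50


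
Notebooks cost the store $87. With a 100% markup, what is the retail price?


Calculate the markup amount:
100% of $87 = $87
Add to cost:
$87 + $87 = $174

$174


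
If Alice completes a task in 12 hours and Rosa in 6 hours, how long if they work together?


Alice's rate: 1/12 of the job per hour
Rosa's rate: 1/6 of the job per hour
Combined rate: 1/12 + 1/6 = 1/4 per hour
Time = 1 / (1/4) = 4 hours

4 hours


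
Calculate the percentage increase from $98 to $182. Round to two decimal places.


Find the absolute change:
|182 - 98| = 84
Divide by original and multiply by 100:
84 / 98 x 100 = 85.7142...% ≈ 85.71%

85.71%


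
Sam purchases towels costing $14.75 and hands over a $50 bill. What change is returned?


Start with the amount paid:
$50
Subtract the price:
$50 - $14.75 = $35.25

$35.25


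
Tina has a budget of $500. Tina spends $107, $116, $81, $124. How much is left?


Add up expenses:
$107 + $116 + $81 + $124 = $428
Subtract from budget:
$500 - $428 = $72

$72


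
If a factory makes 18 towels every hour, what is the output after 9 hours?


Production rate: 18 towels per hour
Time: 9 hours
Total: 18 x 9 = 162 towels

162 towels


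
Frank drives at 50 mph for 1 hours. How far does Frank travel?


Use the formula: distance = speed x time
Speed = 50 mph, Time = 1 hours
50 x 1 = 50 miles

50 miles


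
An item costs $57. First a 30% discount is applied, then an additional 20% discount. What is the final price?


First discount:
30% of $57 = $17.10
Price after first discount:
$57 - $17.10 = $39.90
Second discount:
20% of $39.90 = $7.98
Final price:
$39.90 - $7.98 = $31.92

$31.92


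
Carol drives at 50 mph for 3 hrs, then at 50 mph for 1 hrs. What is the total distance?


Leg 1 distance:
50 x 3 = 150 miles
Leg 2 distance:
50 x 1 = 50 miles
Total distance:
150 + 50 = 200 miles

200 miles


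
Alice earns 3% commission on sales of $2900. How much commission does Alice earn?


Convert rate to decimal:
3% = 0.03
Multiply by sales:
$2900 x 0.03 = $87

$87


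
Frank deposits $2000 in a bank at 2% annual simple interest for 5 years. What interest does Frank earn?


Use the formula I = P x R x T / 100
P x R x T = 2000 x 2 x 5 = 20000
I = 20000 / 100 = $200

$200


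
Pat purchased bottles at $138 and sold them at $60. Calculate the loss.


Selling price = $60
Cost price = $138
Loss = cost price - selling price:
Loss = $138 - $60 = $78

$78


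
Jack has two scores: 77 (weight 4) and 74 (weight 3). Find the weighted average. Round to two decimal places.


Weighted sum:
4 x 77 + 3 x 74 = 530
Total weight:
4 + 3 = 7
Weighted average:
530 / 7 = 75.7142... ≈ 75.71

75.71


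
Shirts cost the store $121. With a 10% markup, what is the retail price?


Calculate the markup amount:
10% of $121 = $12.10
Add to cost:
$121 + $12.10 = $133.10

$133.10


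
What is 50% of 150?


Convert percentage to decimal:
50% = 0.5
Multiply:
150 x 0.5 = 75

75


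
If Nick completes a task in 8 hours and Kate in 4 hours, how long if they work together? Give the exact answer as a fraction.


Nick's rate: 1/8 of the job per hour
Kate's rate: 1/4 of the job per hour
Combined rate: 1/8 + 1/4 = 3/8 per hour
Time = 1 / (3/8) = 8/3 hours (≈ 2.67 hours)

8/3 hours


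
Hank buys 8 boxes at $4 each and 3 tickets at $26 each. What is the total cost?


Cost of boxes:
8 x $4 = $32
Cost of tickets:
3 x $26 = $78
Add both:
$32 + $78 = $110

$110


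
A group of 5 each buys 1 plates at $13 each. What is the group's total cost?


Cost per person:
1 x $13 = $13
Group total:
5 x $13 = $65

$65


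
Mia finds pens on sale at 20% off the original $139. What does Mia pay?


Calculate the discount amount:
20% of $139 = $27.80
Subtract from original:
$139 - $27.80 = $111.20

$111.20


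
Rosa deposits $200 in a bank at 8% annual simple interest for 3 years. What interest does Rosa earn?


Use the formula I = P x R x T / 100
P x R x T = 200 x 8 x 3 = 4800
I = 4800 / 100 = $48

$48


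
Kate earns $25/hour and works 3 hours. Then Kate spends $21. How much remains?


Calculate earnings:
3 x $25 = $75
Subtract spending:
$75 - $21 = $54

$54


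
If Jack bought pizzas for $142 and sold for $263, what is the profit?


Selling price = $263
Cost price = $142
Profit = selling price - cost price:
Profit = $263 - $142 = $121

$121


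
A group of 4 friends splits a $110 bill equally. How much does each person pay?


Total bill: $110
Number of people: 4
Each pays: $110 / 4 = $27.50

$27.50


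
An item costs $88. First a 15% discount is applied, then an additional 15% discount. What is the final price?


First discount:
15% of $88 = $13.20
Price after first discount:
$88 - $13.20 = $74.80
Second discount:
15% of $74.80 = $11.22
Final price:
$74.80 - $11.22 = $63.58

$63.58


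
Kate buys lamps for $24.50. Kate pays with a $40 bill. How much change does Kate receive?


Start with the amount paid:
$40
Subtract the price:
$40 - $24.50 = $15.50

$15.50


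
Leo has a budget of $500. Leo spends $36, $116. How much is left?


Add up expenses:
$36 + $116 = $152
Subtract from budget:
$500 - $152 = $348

$348


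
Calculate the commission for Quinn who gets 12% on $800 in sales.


Convert rate to decimal:
12% = 0.12
Multiply by sales:
$800 x 0.12 = $96

$96


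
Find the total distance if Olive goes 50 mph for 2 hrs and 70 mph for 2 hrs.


Leg 1 distance:
50 x 2 = 100 miles
Leg 2 distance:
70 x 2 = 140 miles
Total distance:
100 + 140 = 240 miles

240 miles


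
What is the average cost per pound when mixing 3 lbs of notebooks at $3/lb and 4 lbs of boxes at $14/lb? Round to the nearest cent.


Cost of notebooks:
3 x $3 = $9
Cost of boxes:
4 x $14 = $56
Total cost: $9 + $56 = $65
Total weight: 7 lbs
Average: $65 / 7 = $9.2857... ≈ $9.29/lb

$9.29/lb


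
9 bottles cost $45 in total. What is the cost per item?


Total cost: $45
Number of items: 9
Unit price: $45 / 9 = $5

$5


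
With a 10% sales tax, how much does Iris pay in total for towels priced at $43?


Calculate the tax:
10% of $43 = $4.30
Add tax to price:
$43 + $4.30 = $47.30

$47.30


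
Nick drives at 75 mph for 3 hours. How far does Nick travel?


Use the formula: distance = speed x time
Speed = 75 mph, Time = 3 hours
75 x 3 = 225 miles

225 miles


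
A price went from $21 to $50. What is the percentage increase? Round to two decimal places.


Find the absolute change:
|50 - 21| = 29
Divide by original and multiply by 100:
29 / 21 x 100 = 138.0952...% ≈ 138.1%

138.1%


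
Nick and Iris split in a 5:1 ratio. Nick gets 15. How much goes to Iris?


Find the multiplier:
15 / 5 = 3
Apply to Iris's share:
1 x 3 = 3

3


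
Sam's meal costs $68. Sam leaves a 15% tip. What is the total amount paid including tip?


Calculate the tip:
15% of $68 = $10.20
Add tip to meal cost:
$68 + $10.20 = $78.20

$78.20


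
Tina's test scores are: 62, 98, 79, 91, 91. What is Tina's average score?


Add the scores:
62 + 98 + 79 + 91 + 91 = 421
Divide by the number of tests:
421 / 5 = 84.2

84.2


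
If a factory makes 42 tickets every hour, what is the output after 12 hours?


Production rate: 42 tickets per hour
Time: 12 hours
Total: 42 x 12 = 504 tickets

504 tickets


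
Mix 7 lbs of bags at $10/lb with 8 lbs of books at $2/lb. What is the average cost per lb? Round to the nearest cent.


Cost of bags:
7 x $10 = $70
Cost of books:
8 x $2 = $16
Total cost: $70 + $16 = $86
Total weight: 15 lbs
Average: $86 / 15 = $5.7333... ≈ $5.73/lb

$5.73/lb


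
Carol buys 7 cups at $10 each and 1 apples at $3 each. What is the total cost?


Cost of cups:
7 x $10 = $70
Cost of apples:
1 x $3 = $3
Add both:
$70 + $3 = $73

$73


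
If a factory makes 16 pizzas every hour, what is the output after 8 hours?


Production rate: 16 pizzas per hour
Time: 8 hours
Total: 16 x 8 = 128 pizzas

128 pizzas


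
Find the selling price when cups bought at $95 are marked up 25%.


Calculate the markup amount:
25% of $95 = $23.75
Add to cost:
$95 + $23.75 = $118.75

$118.75


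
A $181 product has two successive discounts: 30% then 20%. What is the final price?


First discount:
30% of $181 = $54.30
Price after first discount:
$181 - $54.30 = $126.70
Second discount:
20% of $126.70 = $25.34
Final price:
$126.70 - $25.34 = $101.36

$101.36


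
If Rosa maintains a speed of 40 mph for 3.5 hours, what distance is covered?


Use the formula: distance = speed x time
Speed = 40 mph, Time = 3.5 hours
40 x 3.5 = 140 miles

140 miles


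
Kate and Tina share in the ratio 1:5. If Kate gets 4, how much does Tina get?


Find the multiplier:
4 / 1 = 4
Apply to Tina's share:
5 x 4 = 20

20


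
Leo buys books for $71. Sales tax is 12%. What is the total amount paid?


Calculate the tax:
12% of $71 = $8.52
Add tax to price:
$71 + $8.52 = $79.52

$79.52


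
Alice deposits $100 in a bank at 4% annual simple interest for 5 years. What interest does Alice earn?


Use the formula I = P x R x T / 100
P x R x T = 100 x 4 x 5 = 2000
I = 2000 / 100 = $20

$20


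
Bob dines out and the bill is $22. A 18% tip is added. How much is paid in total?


Calculate the tip:
18% of $22 = $3.96
Add tip to meal cost:
$22 + $3.96 = $25.96

$25.96


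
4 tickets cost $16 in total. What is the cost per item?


Total cost: $16
Number of items: 4
Unit price: $16 / 4 = $4

$4


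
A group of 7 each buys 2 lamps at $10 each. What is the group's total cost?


Cost per person:
2 x $10 = $20
Group total:
7 x $20 = $140

$140


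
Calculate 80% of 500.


Convert percentage to decimal:
80% = 0.8
Multiply:
500 x 0.8 = 400

400


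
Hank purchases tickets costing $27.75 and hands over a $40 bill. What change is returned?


Start with the amount paid:
$40
Subtract the price:
$40 - $27.75 = $12.25

$12.25


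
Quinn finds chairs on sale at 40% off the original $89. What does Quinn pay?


Calculate the discount amount:
40% of $89 = $35.60
Subtract from original:
$89 - $35.60 = $53.40

$53.40


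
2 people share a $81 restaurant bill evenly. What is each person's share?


Total bill: $81
Number of people: 2
Each pays: $81 / 2 = $40.50

$40.50


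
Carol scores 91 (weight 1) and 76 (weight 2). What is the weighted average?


Weighted sum:
1 x 91 + 2 x 76 = 243
Total weight:
1 + 2 = 3
Weighted average:
243 / 3 = 81

81


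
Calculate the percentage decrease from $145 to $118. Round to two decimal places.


Find the absolute change:
|118 - 145| = 27
Divide by original and multiply by 100:
27 / 145 x 100 = 18.6206...% ≈ 18.62%

18.62%


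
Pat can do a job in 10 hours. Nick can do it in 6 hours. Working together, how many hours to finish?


Pat's rate: 1/10 of the job per hour
Nick's rate: 1/6 of the job per hour
Combined rate: 1/10 + 1/6 = 4/15 per hour
Time = 1 / (4/15) = 15/4 = 3.75 hours

3.75 hours


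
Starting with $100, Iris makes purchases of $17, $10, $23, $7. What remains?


Add up expenses:
$17 + $10 + $23 + $7 = $57
Subtract from budget:
$100 - $57 = $43

$43


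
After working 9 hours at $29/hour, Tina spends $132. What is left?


Calculate earnings:
9 x $29 = $261
Subtract spending:
$261 - $132 = $129

$129


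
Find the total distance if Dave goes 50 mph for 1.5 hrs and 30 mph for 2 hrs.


Leg 1 distance:
50 x 1.5 = 75 miles
Leg 2 distance:
30 x 2 = 60 miles
Total distance:
75 + 60 = 135 miles

135 miles


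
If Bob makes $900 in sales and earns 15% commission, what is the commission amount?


Convert rate to decimal:
15% = 0.15
Multiply by sales:
$900 x 0.15 = $135

$135


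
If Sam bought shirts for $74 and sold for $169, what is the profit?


Selling price = $169
Cost price = $74
Profit = selling price - cost price:
Profit = $169 - $74 = $95

$95


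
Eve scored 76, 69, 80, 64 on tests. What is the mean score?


Add the scores:
76 + 69 + 80 + 64 = 289
Divide by the number of tests:
289 / 4 = 72.25

72.25


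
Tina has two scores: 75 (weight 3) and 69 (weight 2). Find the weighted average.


Weighted sum:
3 x 75 + 2 x 69 = 363
Total weight:
3 + 2 = 5
Weighted average:
363 / 5 = 72.6

72.6


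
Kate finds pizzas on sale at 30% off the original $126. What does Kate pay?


Calculate the discount amount:
30% of $126 = $37.80
Subtract from original:
$126 - $37.80 = $88.20

$88.20


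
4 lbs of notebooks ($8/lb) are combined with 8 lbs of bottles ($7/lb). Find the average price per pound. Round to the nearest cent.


Cost of notebooks:
4 x $8 = $32
Cost of bottles:
8 x $7 = $56
Total cost: $32 + $56 = $88
Total weight: 12 lbs
Average: $88 / 12 = $7.3333... ≈ $7.33/lb

$7.33/lb


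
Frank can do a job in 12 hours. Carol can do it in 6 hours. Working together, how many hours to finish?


Frank's rate: 1/12 of the job per hour
Carol's rate: 1/6 of the job per hour
Combined rate: 1/12 + 1/6 = 1/4 per hour
Time = 1 / (1/4) = 4 hours

4 hours


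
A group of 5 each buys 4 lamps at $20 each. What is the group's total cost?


Cost per person:
4 x $20 = $80
Group total:
5 x $80 = $400

$400


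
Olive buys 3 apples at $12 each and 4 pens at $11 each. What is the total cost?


Cost of apples:
3 x $12 = $36
Cost of pens:
4 x $11 = $44
Add both:
$36 + $44 = $80

$80


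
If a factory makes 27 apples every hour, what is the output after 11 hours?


Production rate: 27 apples per hour
Time: 11 hours
Total: 27 x 11 = 297 apples

297 apples


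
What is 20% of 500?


Convert percentage to decimal:
20% = 0.2
Multiply:
500 x 0.2 = 100

100


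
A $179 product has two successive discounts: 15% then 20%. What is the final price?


First discount:
15% of $179 = $26.85
Price after first discount:
$179 - $26.85 = $152.15
Second discount:
20% of $152.15 = $30.43
Final price:
$152.15 - $30.43 = $121.72

$121.72


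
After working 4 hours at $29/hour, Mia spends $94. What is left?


Calculate earnings:
4 x $29 = $116
Subtract spending:
$116 - $94 = $22

$22


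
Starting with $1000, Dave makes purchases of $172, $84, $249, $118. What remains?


Add up expenses:
$172 + $84 + $249 + $118 = $623
Subtract from budget:
$1000 - $623 = $377

$377


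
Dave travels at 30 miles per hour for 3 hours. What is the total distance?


Use the formula: distance = speed x time
Speed = 30 mph, Time = 3 hours
30 x 3 = 90 miles

90 miles


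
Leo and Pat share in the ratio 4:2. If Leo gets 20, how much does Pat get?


Find the multiplier:
20 / 4 = 5
Apply to Pat's share:
2 x 5 = 10

10


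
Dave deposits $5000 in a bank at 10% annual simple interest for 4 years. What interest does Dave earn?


Use the formula I = P x R x T / 100
P x R x T = 5000 x 10 x 4 = 200000
I = 200000 / 100 = $2000

$2000


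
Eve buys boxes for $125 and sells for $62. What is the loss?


Selling price = $62
Cost price = $125
Loss = cost price - selling price:
Loss = $125 - $62 = $63

$63


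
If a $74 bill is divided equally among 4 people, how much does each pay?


Total bill: $74
Number of people: 4
Each pays: $74 / 4 = $18.50

$18.50


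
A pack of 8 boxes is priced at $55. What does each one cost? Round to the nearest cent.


Total cost: $55
Number of items: 8
Unit price: $55 / 8 = $6.875 ≈ $6.88

$6.88


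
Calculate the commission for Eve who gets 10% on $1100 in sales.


Convert rate to decimal:
10% = 0.1
Multiply by sales:
$1100 x 0.1 = $110

$110


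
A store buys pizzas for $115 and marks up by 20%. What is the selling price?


Calculate the markup amount:
20% of $115 = $23
Add to cost:
$115 + $23 = $138

$138


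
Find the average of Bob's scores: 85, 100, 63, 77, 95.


Add the scores:
85 + 100 + 63 + 77 + 95 = 420
Divide by the number of tests:
420 / 5 = 84

84


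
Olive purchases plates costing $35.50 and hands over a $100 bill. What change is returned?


Start with the amount paid:
$100
Subtract the price:
$100 - $35.50 = $64.50

$64.50


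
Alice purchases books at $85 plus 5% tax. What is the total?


Calculate the tax:
5% of $85 = $4.25
Add tax to price:
$85 + $4.25 = $89.25

$89.25


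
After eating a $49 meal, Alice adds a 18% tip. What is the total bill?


Calculate the tip:
18% of $49 = $8.82
Add tip to meal cost:
$49 + $8.82 = $57.82

$57.82


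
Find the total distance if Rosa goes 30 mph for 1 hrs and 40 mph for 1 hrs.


Leg 1 distance:
30 x 1 = 30 miles
Leg 2 distance:
40 x 1 = 40 miles
Total distance:
30 + 40 = 70 miles

70 miles


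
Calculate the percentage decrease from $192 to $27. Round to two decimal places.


Find the absolute change:
|27 - 192| = 165
Divide by original and multiply by 100:
165 / 192 x 100 = 85.9375% ≈ 85.94%

85.94%


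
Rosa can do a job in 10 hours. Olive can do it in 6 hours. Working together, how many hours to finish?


Rosa's rate: 1/10 of the job per hour
Olive's rate: 1/6 of the job per hour
Combined rate: 1/10 + 1/6 = 4/15 per hour
Time = 1 / (4/15) = 15/4 = 3.75 hours

3.75 hours


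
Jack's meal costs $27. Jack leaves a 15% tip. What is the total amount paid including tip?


Calculate the tip:
15% of $27 = $4.05
Add tip to meal cost:
$27 + $4.05 = $31.05

$31.05


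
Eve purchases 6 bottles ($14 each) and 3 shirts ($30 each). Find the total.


Cost of bottles:
6 x $14 = $84
Cost of shirts:
3 x $30 = $90
Add both:
$84 + $90 = $174

$174


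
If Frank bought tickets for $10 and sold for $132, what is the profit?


Selling price = $132
Cost price = $10
Profit = selling price - cost price:
Profit = $132 - $10 = $122

$122


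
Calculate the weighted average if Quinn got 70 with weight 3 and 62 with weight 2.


Weighted sum:
3 x 70 + 2 x 62 = 334
Total weight:
3 + 2 = 5
Weighted average:
334 / 5 = 66.8

66.8


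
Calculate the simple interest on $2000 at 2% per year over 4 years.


Use the formula I = P x R x T / 100
P x R x T = 2000 x 2 x 4 = 16000
I = 16000 / 100 = $160

$160


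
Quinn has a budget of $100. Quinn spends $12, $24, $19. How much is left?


Add up expenses:
$12 + $24 + $19 = $55
Subtract from budget:
$100 - $55 = $45

$45


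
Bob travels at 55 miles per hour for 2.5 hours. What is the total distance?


Use the formula: distance = speed x time
Speed = 55 mph, Time = 2.5 hours
55 x 2.5 = 137.5 miles

137.5 miles


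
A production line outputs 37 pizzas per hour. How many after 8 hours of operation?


Production rate: 37 pizzas per hour
Time: 8 hours
Total: 37 x 8 = 296 pizzas

296 pizzas


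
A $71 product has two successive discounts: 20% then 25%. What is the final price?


First discount:
20% of $71 = $14.20
Price after first discount:
$71 - $14.20 = $56.80
Second discount:
25% of $56.80 = $14.20
Final price:
$56.80 - $14.20 = $42.60

$42.60


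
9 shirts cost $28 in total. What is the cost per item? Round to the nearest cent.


Total cost: $28
Number of items: 9
Unit price: $28 / 9 = $3.1111... ≈ $3.11

$3.11


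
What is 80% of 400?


Convert percentage to decimal:
80% = 0.8
Multiply:
400 x 0.8 = 320

320


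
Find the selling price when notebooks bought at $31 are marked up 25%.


Calculate the markup amount:
25% of $31 = $7.75
Add to cost:
$31 + $7.75 = $38.75

$38.75


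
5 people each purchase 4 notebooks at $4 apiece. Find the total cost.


Cost per person:
4 x $4 = $16
Group total:
5 x $16 = $80

$80


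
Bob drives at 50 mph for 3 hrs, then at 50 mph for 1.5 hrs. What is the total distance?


Leg 1 distance:
50 x 3 = 150 miles
Leg 2 distance:
50 x 1.5 = 75 miles
Total distance:
150 + 75 = 225 miles

225 miles


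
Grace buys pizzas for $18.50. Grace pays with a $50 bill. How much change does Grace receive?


Start with the amount paid:
$50
Subtract the price:
$50 - $18.50 = $31.50

$31.50


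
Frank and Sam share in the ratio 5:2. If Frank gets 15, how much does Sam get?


Find the multiplier:
15 / 5 = 3
Apply to Sam's share:
2 x 3 = 6

6


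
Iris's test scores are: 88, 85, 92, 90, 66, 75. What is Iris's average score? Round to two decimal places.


Add the scores:
88 + 85 + 92 + 90 + 66 + 75 = 496
Divide by the number of tests:
496 / 6 = 82.6666... ≈ 82.67

82.67


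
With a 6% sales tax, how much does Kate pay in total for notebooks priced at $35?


Calculate the tax:
6% of $35 = $2.10
Add tax to price:
$35 + $2.10 = $37.10

$37.10


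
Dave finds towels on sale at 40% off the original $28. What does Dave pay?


Calculate the discount amount:
40% of $28 = $11.20
Subtract from original:
$28 - $11.20 = $16.80

$16.80


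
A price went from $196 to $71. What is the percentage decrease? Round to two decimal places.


Find the absolute change:
|71 - 196| = 125
Divide by original and multiply by 100:
125 / 196 x 100 = 63.7755...% ≈ 63.78%

63.78%


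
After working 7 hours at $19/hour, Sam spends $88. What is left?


Calculate earnings:
7 x $19 = $133
Subtract spending:
$133 - $88 = $45

$45


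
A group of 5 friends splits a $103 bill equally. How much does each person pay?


Total bill: $103
Number of people: 5
Each pays: $103 / 5 = $20.60

$20.60


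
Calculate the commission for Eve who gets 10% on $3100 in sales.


Convert rate to decimal:
10% = 0.1
Multiply by sales:
$3100 x 0.1 = $310

$310


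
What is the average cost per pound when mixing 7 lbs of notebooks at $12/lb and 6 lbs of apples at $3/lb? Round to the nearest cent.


Cost of notebooks:
7 x $12 = $84
Cost of apples:
6 x $3 = $18
Total cost: $84 + $18 = $102
Total weight: 13 lbs
Average: $102 / 13 = $7.8461... ≈ $7.85/lb

$7.85/lb


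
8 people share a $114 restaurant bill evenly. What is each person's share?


Total bill: $114
Number of people: 8
Each pays: $114 / 8 = $14.25

$14.25


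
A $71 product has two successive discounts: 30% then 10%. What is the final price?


First discount:
30% of $71 = $21.30
Price after first discount:
$71 - $21.30 = $49.70
Second discount:
10% of $49.70 = $4.97
Final price:
$49.70 - $4.97 = $44.73

$44.73


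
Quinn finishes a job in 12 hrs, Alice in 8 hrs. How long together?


Quinn's rate: 1/12 of the job per hour
Alice's rate: 1/8 of the job per hour
Combined rate: 1/12 + 1/8 = 5/24 per hour
Time = 1 / (5/24) = 24/5 = 4.8 hours

4.8 hours


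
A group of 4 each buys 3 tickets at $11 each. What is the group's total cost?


Cost per person:
3 x $11 = $33
Group total:
4 x $33 = $132

$132


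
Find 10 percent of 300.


Convert percentage to decimal:
10% = 0.1
Multiply:
300 x 0.1 = 30

30


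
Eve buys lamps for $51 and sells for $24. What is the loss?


Selling price = $24
Cost price = $51
Loss = cost price - selling price:
Loss = $51 - $24 = $27

$27


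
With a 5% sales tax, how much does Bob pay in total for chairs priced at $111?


Calculate the tax:
5% of $111 = $5.55
Add tax to price:
$111 + $5.55 = $116.55

$116.55


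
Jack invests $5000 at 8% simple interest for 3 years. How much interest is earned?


Use the formula I = P x R x T / 100
P x R x T = 5000 x 8 x 3 = 120000
I = 120000 / 100 = $1200

$1200


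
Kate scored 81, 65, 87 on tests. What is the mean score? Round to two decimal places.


Add the scores:
81 + 65 + 87 = 233
Divide by the number of tests:
233 / 3 = 77.6666... ≈ 77.67

77.67


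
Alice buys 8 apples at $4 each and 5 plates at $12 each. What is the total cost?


Cost of apples:
8 x $4 = $32
Cost of plates:
5 x $12 = $60
Add both:
$32 + $60 = $92

$92


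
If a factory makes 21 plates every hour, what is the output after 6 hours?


Production rate: 21 plates per hour
Time: 6 hours
Total: 21 x 6 = 126 plates

126 plates


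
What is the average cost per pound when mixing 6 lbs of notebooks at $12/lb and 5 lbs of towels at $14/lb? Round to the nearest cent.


Cost of notebooks:
6 x $12 = $72
Cost of towels:
5 x $14 = $70
Total cost: $72 + $70 = $142
Total weight: 11 lbs
Average: $142 / 11 = $12.9090... ≈ $12.91/lb

$12.91/lb


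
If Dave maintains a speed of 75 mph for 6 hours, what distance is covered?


Use the formula: distance = speed x time
Speed = 75 mph, Time = 6 hours
75 x 6 = 450 miles

450 miles


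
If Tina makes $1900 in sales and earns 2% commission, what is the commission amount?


Convert rate to decimal:
2% = 0.02
Multiply by sales:
$1900 x 0.02 = $38

$38


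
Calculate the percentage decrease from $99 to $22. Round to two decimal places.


Find the absolute change:
|22 - 99| = 77
Divide by original and multiply by 100:
77 / 99 x 100 = 77.7777...% ≈ 77.78%

77.78%


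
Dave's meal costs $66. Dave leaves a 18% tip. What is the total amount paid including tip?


Calculate the tip:
18% of $66 = $11.88
Add tip to meal cost:
$66 + $11.88 = $77.88

$77.88


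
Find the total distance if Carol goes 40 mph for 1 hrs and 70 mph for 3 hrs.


Leg 1 distance:
40 x 1 = 40 miles
Leg 2 distance:
70 x 3 = 210 miles
Total distance:
40 + 210 = 250 miles

250 miles


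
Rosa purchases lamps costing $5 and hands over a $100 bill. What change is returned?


Start with the amount paid:
$100
Subtract the price:
$100 - $5 = $95

$95


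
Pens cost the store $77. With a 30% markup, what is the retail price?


Calculate the markup amount:
30% of $77 = $23.10
Add to cost:
$77 + $23.10 = $100.10

$100.10


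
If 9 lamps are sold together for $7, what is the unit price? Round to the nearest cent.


Total cost: $7
Number of items: 9
Unit price: $7 / 9 = $0.7777... ≈ $0.78

$0.78


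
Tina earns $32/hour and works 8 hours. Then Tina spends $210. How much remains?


Calculate earnings:
8 x $32 = $256
Subtract spending:
$256 - $210 = $46

$46


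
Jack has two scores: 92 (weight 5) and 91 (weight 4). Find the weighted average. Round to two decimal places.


Weighted sum:
5 x 92 + 4 x 91 = 824
Total weight:
5 + 4 = 9
Weighted average:
824 / 9 = 91.5555... ≈ 91.56

91.56


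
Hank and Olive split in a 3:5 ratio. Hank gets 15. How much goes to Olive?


Find the multiplier:
15 / 3 = 5
Apply to Olive's share:
5 x 5 = 25

25


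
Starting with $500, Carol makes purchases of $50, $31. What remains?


Add up expenses:
$50 + $31 = $81
Subtract from budget:
$500 - $81 = $419

$419


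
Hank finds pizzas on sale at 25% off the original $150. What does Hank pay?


Calculate the discount amount:
25% of $150 = $37.50
Subtract from original:
$150 - $37.50 = $112.50

$112.50


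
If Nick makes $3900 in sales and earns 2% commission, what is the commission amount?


Convert rate to decimal:
2% = 0.02
Multiply by sales:
$3900 x 0.02 = $78

$78


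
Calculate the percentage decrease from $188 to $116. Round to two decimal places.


Find the absolute change:
|116 - 188| = 72
Divide by original and multiply by 100:
72 / 188 x 100 = 38.2978...% ≈ 38.3%

38.3%
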